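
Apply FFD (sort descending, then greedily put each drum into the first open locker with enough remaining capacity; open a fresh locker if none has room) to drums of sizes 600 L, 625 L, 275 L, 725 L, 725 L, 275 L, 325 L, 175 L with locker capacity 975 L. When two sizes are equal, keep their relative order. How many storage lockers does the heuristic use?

Sorted descending: 725, 725, 625, 600, 325, 275, 275, 175.
  725 → locker 1 (new)  [load 725/975]
  725 → locker 2 (new)  [load 725/975]
  625 → locker 3 (new)  [load 625/975]
  600 → locker 4 (new)  [load 600/975]
  325 → locker 3  [load 950/975]
  275 → locker 4  [load 875/975]
  275 → locker 5 (new)  [load 275/975]
  175 → locker 1  [load 900/975]
5 storage lockers opened.

5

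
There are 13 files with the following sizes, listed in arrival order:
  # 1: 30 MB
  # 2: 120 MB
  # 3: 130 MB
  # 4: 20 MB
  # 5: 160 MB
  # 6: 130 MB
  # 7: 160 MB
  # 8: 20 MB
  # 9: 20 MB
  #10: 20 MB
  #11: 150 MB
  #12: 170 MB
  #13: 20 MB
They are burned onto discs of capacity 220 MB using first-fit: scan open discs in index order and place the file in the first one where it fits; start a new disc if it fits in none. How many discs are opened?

7

  30 → disc 1 (new)  [load 30/220]
  120 → disc 1  [load 150/220]
  130 → disc 2 (new)  [load 130/220]
  20 → disc 1  [load 170/220]
  160 → disc 3 (new)  [load 160/220]
  130 → disc 4 (new)  [load 130/220]
  160 → disc 5 (new)  [load 160/220]
  20 → disc 1  [load 190/220]
  20 → disc 1  [load 210/220]
  20 → disc 2  [load 150/220]
  150 → disc 6 (new)  [load 150/220]
  170 → disc 7 (new)  [load 170/220]
  20 → disc 2  [load 170/220]
7 discs opened.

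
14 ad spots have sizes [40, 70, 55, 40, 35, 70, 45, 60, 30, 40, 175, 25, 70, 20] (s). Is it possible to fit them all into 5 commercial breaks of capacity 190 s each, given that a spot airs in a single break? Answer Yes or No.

Yes

A valid assignment using 5 commercial breaks:
  break 1: 175 = 175
  break 2: 70 + 70 + 45 = 185
  break 3: 70 + 60 + 55 = 185
  break 4: 40 + 40 + 40 + 35 + 30 = 185
  break 5: 25 + 20 = 45
Every load is within 190 s, so 5 commercial breaks suffice.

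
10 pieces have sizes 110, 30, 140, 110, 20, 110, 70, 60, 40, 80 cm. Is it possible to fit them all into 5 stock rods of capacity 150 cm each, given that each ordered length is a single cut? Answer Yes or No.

Total = 770 cm; ⌈770/150⌉ = 6.
At least 6 stock rods are required, but only 5 are allowed.

No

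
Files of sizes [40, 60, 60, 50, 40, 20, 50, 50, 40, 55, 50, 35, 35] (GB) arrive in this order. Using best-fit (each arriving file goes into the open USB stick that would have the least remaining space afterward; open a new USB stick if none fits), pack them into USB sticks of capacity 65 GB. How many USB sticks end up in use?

  40 → USB stick 1 (new)  [load 40/65]
  60 → USB stick 2 (new)  [load 60/65]
  60 → USB stick 3 (new)  [load 60/65]
  50 → USB stick 4 (new)  [load 50/65]
  40 → USB stick 5 (new)  [load 40/65]
  20 → USB stick 1  [load 60/65]
  50 → USB stick 6 (new)  [load 50/65]
  50 → USB stick 7 (new)  [load 50/65]
  40 → USB stick 8 (new)  [load 40/65]
  55 → USB stick 9 (new)  [load 55/65]
  50 → USB stick 10 (new)  [load 50/65]
  35 → USB stick 11 (new)  [load 35/65]
  35 → USB stick 12 (new)  [load 35/65]
12 USB sticks opened.

12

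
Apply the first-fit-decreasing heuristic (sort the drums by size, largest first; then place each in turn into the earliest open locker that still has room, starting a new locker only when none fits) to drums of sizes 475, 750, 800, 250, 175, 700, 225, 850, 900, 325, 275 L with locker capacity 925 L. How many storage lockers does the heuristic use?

7

Sorted descending: 900, 850, 800, 750, 700, 475, 325, 275, 250, 225, 175.
  900 → locker 1 (new)  [load 900/925]
  850 → locker 2 (new)  [load 850/925]
  800 → locker 3 (new)  [load 800/925]
  750 → locker 4 (new)  [load 750/925]
  700 → locker 5 (new)  [load 700/925]
  475 → locker 6 (new)  [load 475/925]
  325 → locker 6  [load 800/925]
  275 → locker 7 (new)  [load 275/925]
  250 → locker 7  [load 525/925]
  225 → locker 5  [load 925/925]
  175 → locker 4  [load 925/925]
7 storage lockers opened.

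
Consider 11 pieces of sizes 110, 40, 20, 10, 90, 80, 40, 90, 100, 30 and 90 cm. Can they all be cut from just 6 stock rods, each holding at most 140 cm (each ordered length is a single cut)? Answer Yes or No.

A valid assignment using 6 stock rods:
  stock rod 1: 110 + 30 = 140
  stock rod 2: 100 + 40 = 140
  stock rod 3: 90 + 40 + 10 = 140
  stock rod 4: 90 + 20 = 110
  stock rod 5: 90 = 90
  stock rod 6: 80 = 80
Every load is within 140 cm, so 6 stock rods suffice.

Yes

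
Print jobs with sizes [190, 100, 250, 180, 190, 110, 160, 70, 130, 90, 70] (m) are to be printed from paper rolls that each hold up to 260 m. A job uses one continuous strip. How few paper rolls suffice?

7

Total = 250 + 190 + 190 + 180 + 160 + 130 + 110 + 100 + 90 + 70 + 70 = 1540 m.
Lower bound: ⌈1540/260⌉ = 6 paper rolls.
A packing using 7 paper rolls:
  roll 1: 250 = 250
  roll 2: 190 + 70 = 260
  roll 3: 190 + 70 = 260
  roll 4: 180 = 180
  roll 5: 160 + 100 = 260
  roll 6: 130 + 110 = 240
  roll 7: 90 = 90
No arrangement into 6 paper rolls stays within capacity, so 7 is optimal.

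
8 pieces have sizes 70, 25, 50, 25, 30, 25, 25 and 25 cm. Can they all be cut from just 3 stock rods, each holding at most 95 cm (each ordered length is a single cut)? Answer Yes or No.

No

Total = 275 cm; ⌈275/95⌉ = 3.
The bound of 3 does not rule out 3, but exhaustive search shows no assignment into 3 stock rods of capacity 95 cm exists — the minimum is 4.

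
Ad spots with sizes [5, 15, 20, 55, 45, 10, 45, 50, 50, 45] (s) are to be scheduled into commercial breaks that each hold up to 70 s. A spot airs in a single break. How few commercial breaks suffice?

Total = 55 + 50 + 50 + 45 + 45 + 45 + 20 + 15 + 10 + 5 = 340 s.
Lower bound: ⌈340/70⌉ = 5 commercial breaks.
Also, 6 ad spots each exceed 35 s, and no two of those can share a break, so at least 6 commercial breaks are needed.
A packing using 6 commercial breaks:
  break 1: 55 + 15 = 70
  break 2: 50 + 20 = 70
  break 3: 50 + 10 + 5 = 65
  break 4: 45 = 45
  break 5: 45 = 45
  break 6: 45 = 45
This matches the lower bound, so 6 is optimal.

6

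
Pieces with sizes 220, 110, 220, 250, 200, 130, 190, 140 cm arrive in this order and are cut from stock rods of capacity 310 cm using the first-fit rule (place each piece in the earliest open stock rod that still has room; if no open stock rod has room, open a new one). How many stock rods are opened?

6

  220 → stock rod 1 (new)  [load 220/310]
  110 → stock rod 2 (new)  [load 110/310]
  220 → stock rod 3 (new)  [load 220/310]
  250 → stock rod 4 (new)  [load 250/310]
  200 → stock rod 2  [load 310/310]
  130 → stock rod 5 (new)  [load 130/310]
  190 → stock rod 6 (new)  [load 190/310]
  140 → stock rod 5  [load 270/310]
6 stock rods opened.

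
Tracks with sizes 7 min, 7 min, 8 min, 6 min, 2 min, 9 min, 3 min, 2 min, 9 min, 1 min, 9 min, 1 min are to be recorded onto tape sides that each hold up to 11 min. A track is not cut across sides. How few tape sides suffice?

Total = 9 + 9 + 9 + 8 + 7 + 7 + 6 + 3 + 2 + 2 + 1 + 1 = 64 min.
Lower bound: ⌈64/11⌉ = 6 tape sides.
Also, 7 tracks each exceed 11/2 min, and no two of those can share a side, so at least 7 tape sides are needed.
A packing using 7 tape sides:
  side 1: 9 + 2 = 11
  side 2: 9 + 2 = 11
  side 3: 9 + 1 + 1 = 11
  side 4: 8 + 3 = 11
  side 5: 7 = 7
  side 6: 7 = 7
  side 7: 6 = 6
This matches the lower bound, so 7 is optimal.

7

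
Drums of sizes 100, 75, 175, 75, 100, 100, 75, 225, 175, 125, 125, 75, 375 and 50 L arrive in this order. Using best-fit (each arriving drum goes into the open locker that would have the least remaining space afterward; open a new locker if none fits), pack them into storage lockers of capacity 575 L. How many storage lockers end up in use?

4

  100 → locker 1 (new)  [load 100/575]
  75 → locker 1  [load 175/575]
  175 → locker 1  [load 350/575]
  75 → locker 1  [load 425/575]
  100 → locker 1  [load 525/575]
  100 → locker 2 (new)  [load 100/575]
  75 → locker 2  [load 175/575]
  225 → locker 2  [load 400/575]
  175 → locker 2  [load 575/575]
  125 → locker 3 (new)  [load 125/575]
  125 → locker 3  [load 250/575]
  75 → locker 3  [load 325/575]
  375 → locker 4 (new)  [load 375/575]
  50 → locker 1  [load 575/575]
4 storage lockers opened.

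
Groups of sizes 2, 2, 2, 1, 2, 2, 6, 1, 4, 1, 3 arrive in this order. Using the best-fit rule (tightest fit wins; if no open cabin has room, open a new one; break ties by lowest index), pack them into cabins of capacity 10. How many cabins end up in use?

3

  2 → cabin 1 (new)  [load 2/10]
  2 → cabin 1  [load 4/10]
  2 → cabin 1  [load 6/10]
  1 → cabin 1  [load 7/10]
  2 → cabin 1  [load 9/10]
  2 → cabin 2 (new)  [load 2/10]
  6 → cabin 2  [load 8/10]
  1 → cabin 1  [load 10/10]
  4 → cabin 3 (new)  [load 4/10]
  1 → cabin 2  [load 9/10]
  3 → cabin 3  [load 7/10]
3 cabins opened.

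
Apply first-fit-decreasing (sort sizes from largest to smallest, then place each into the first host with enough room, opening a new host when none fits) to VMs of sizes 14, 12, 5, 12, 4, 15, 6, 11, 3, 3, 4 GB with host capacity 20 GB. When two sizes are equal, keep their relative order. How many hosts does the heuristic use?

Sorted descending: 15, 14, 12, 12, 11, 6, 5, 4, 4, 3, 3.
  15 → host 1 (new)  [load 15/20]
  14 → host 2 (new)  [load 14/20]
  12 → host 3 (new)  [load 12/20]
  12 → host 4 (new)  [load 12/20]
  11 → host 5 (new)  [load 11/20]
  6 → host 2  [load 20/20]
  5 → host 1  [load 20/20]
  4 → host 3  [load 16/20]
  4 → host 3  [load 20/20]
  3 → host 4  [load 15/20]
  3 → host 4  [load 18/20]
5 hosts opened.

5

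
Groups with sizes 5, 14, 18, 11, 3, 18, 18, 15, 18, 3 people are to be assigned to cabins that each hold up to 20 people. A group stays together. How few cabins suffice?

7

Total = 18 + 18 + 18 + 18 + 15 + 14 + 11 + 5 + 3 + 3 = 123 people.
Lower bound: ⌈123/20⌉ = 7 cabins.
A packing using 7 cabins:
  cabin 1: 18 = 18
  cabin 2: 18 = 18
  cabin 3: 18 = 18
  cabin 4: 18 = 18
  cabin 5: 15 + 5 = 20
  cabin 6: 14 + 3 + 3 = 20
  cabin 7: 11 = 11
This matches the lower bound, so 7 is optimal.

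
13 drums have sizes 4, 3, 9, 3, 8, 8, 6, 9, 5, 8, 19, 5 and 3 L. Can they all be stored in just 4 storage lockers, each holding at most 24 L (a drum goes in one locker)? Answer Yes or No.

Yes

A valid assignment using 4 storage lockers:
  locker 1: 19 + 5 = 24
  locker 2: 9 + 9 + 6 = 24
  locker 3: 8 + 8 + 8 = 24
  locker 4: 5 + 4 + 3 + 3 + 3 = 18
Every load is within 24 L, so 4 storage lockers suffice.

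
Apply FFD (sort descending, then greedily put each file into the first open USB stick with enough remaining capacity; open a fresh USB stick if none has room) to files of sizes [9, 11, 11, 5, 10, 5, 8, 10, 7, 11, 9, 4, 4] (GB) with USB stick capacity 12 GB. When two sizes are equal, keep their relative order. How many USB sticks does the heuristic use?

Sorted descending: 11, 11, 11, 10, 10, 9, 9, 8, 7, 5, 5, 4, 4.
  11 → USB stick 1 (new)  [load 11/12]
  11 → USB stick 2 (new)  [load 11/12]
  11 → USB stick 3 (new)  [load 11/12]
  10 → USB stick 4 (new)  [load 10/12]
  10 → USB stick 5 (new)  [load 10/12]
  9 → USB stick 6 (new)  [load 9/12]
  9 → USB stick 7 (new)  [load 9/12]
  8 → USB stick 8 (new)  [load 8/12]
  7 → USB stick 9 (new)  [load 7/12]
  5 → USB stick 9  [load 12/12]
  5 → USB stick 10 (new)  [load 5/12]
  4 → USB stick 8  [load 12/12]
  4 → USB stick 10  [load 9/12]
10 USB sticks opened.

10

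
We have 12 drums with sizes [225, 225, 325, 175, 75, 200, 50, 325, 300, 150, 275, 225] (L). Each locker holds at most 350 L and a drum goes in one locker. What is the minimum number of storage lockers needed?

Total = 325 + 325 + 300 + 275 + 225 + 225 + 225 + 200 + 175 + 150 + 75 + 50 = 2550 L.
Lower bound: ⌈2550/350⌉ = 8 storage lockers.
A packing using 9 storage lockers:
  locker 1: 325 = 325
  locker 2: 325 = 325
  locker 3: 300 + 50 = 350
  locker 4: 275 + 75 = 350
  locker 5: 225 = 225
  locker 6: 225 = 225
  locker 7: 225 = 225
  locker 8: 200 + 150 = 350
  locker 9: 175 = 175
No arrangement into 8 storage lockers stays within capacity, so 9 is optimal.

9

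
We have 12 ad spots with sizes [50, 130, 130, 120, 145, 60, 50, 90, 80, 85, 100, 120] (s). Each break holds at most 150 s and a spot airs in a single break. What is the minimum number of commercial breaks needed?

9

Total = 145 + 130 + 130 + 120 + 120 + 100 + 90 + 85 + 80 + 60 + 50 + 50 = 1160 s.
Lower bound: ⌈1160/150⌉ = 8 commercial breaks.
Also, 9 ad spots each exceed 75 s, and no two of those can share a break, so at least 9 commercial breaks are needed.
A packing using 9 commercial breaks:
  break 1: 145 = 145
  break 2: 130 = 130
  break 3: 130 = 130
  break 4: 120 = 120
  break 5: 120 = 120
  break 6: 100 + 50 = 150
  break 7: 90 + 60 = 150
  break 8: 85 + 50 = 135
  break 9: 80 = 80
This matches the lower bound, so 9 is optimal.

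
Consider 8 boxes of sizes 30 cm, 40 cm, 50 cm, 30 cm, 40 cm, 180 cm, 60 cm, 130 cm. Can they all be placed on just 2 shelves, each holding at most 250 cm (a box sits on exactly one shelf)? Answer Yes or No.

No

Total = 560 cm; ⌈560/250⌉ = 3.
At least 3 shelves are required, but only 2 are allowed.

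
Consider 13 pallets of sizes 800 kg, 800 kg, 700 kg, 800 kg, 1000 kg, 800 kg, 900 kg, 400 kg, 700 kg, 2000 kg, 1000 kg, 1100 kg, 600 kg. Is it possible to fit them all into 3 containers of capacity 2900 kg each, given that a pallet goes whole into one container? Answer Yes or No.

Total = 11600 kg; ⌈11600/2900⌉ = 4.
At least 4 containers are required, but only 3 are allowed.

No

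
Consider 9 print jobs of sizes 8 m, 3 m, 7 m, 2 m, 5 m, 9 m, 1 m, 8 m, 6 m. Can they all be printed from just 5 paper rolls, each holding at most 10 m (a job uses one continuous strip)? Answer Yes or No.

No

Total = 49 m; ⌈49/10⌉ = 5.
The bound of 5 does not rule out 5, but exhaustive search shows no assignment into 5 paper rolls of capacity 10 m exists — the minimum is 6.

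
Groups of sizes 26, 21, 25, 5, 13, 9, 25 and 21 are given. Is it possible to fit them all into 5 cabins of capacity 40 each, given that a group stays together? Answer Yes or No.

Yes

A valid assignment using 5 cabins:
  cabin 1: 26 + 13 = 39
  cabin 2: 25 + 9 + 5 = 39
  cabin 3: 25 = 25
  cabin 4: 21 = 21
  cabin 5: 21 = 21
Every load is within 40, so 5 cabins suffice.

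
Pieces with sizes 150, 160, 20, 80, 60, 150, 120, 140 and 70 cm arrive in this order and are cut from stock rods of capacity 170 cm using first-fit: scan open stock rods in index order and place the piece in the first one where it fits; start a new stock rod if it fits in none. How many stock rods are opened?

  150 → stock rod 1 (new)  [load 150/170]
  160 → stock rod 2 (new)  [load 160/170]
  20 → stock rod 1  [load 170/170]
  80 → stock rod 3 (new)  [load 80/170]
  60 → stock rod 3  [load 140/170]
  150 → stock rod 4 (new)  [load 150/170]
  120 → stock rod 5 (new)  [load 120/170]
  140 → stock rod 6 (new)  [load 140/170]
  70 → stock rod 7 (new)  [load 70/170]
7 stock rods opened.

7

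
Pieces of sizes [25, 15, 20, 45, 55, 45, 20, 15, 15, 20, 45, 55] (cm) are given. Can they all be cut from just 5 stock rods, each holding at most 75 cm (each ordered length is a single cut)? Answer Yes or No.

Total = 375 cm; ⌈375/75⌉ = 5.
The bound of 5 does not rule out 5, but exhaustive search shows no assignment into 5 stock rods of capacity 75 cm exists — the minimum is 6.

No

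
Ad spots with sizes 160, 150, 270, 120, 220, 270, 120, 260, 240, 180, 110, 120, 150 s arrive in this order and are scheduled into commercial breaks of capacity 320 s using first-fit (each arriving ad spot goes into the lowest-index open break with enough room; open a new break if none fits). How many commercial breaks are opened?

  160 → break 1 (new)  [load 160/320]
  150 → break 1  [load 310/320]
  270 → break 2 (new)  [load 270/320]
  120 → break 3 (new)  [load 120/320]
  220 → break 4 (new)  [load 220/320]
  270 → break 5 (new)  [load 270/320]
  120 → break 3  [load 240/320]
  260 → break 6 (new)  [load 260/320]
  240 → break 7 (new)  [load 240/320]
  180 → break 8 (new)  [load 180/320]
  110 → break 8  [load 290/320]
  120 → break 9 (new)  [load 120/320]
  150 → break 9  [load 270/320]
9 commercial breaks opened.

9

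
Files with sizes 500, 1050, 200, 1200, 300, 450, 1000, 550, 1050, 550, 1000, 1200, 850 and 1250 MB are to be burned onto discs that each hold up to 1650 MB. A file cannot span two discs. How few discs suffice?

8

Total = 1250 + 1200 + 1200 + 1050 + 1050 + 1000 + 1000 + 850 + 550 + 550 + 500 + 450 + 300 + 200 = 11150 MB.
Lower bound: ⌈11150/1650⌉ = 7 discs.
Also, 8 files each exceed 825 MB, and no two of those can share a disc, so at least 8 discs are needed.
A packing using 8 discs:
  disc 1: 1250 + 300 = 1550
  disc 2: 1200 + 450 = 1650
  disc 3: 1200 + 200 = 1400
  disc 4: 1050 + 550 = 1600
  disc 5: 1050 + 550 = 1600
  disc 6: 1000 + 500 = 1500
  disc 7: 1000 = 1000
  disc 8: 850 = 850
This matches the lower bound, so 8 is optimal.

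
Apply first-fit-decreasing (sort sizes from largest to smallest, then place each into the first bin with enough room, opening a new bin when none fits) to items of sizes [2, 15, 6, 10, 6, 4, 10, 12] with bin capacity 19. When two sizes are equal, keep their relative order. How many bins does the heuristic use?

Sorted descending: 15, 12, 10, 10, 6, 6, 4, 2.
  15 → bin 1 (new)  [load 15/19]
  12 → bin 2 (new)  [load 12/19]
  10 → bin 3 (new)  [load 10/19]
  10 → bin 4 (new)  [load 10/19]
  6 → bin 2  [load 18/19]
  6 → bin 3  [load 16/19]
  4 → bin 1  [load 19/19]
  2 → bin 3  [load 18/19]
4 bins opened.

4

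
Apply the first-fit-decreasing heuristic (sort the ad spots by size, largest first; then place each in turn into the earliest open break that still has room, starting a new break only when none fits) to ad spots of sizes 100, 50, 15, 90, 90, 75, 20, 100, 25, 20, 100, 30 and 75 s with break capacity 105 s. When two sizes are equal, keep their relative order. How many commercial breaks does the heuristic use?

8

Sorted descending: 100, 100, 100, 90, 90, 75, 75, 50, 30, 25, 20, 20, 15.
  100 → break 1 (new)  [load 100/105]
  100 → break 2 (new)  [load 100/105]
  100 → break 3 (new)  [load 100/105]
  90 → break 4 (new)  [load 90/105]
  90 → break 5 (new)  [load 90/105]
  75 → break 6 (new)  [load 75/105]
  75 → break 7 (new)  [load 75/105]
  50 → break 8 (new)  [load 50/105]
  30 → break 6  [load 105/105]
  25 → break 7  [load 100/105]
  20 → break 8  [load 70/105]
  20 → break 8  [load 90/105]
  15 → break 4  [load 105/105]
8 commercial breaks opened.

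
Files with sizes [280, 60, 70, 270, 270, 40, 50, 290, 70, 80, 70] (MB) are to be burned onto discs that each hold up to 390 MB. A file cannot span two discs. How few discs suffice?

5

Total = 290 + 280 + 270 + 270 + 80 + 70 + 70 + 70 + 60 + 50 + 40 = 1550 MB.
Lower bound: ⌈1550/390⌉ = 4 discs.
A packing using 5 discs:
  disc 1: 290 + 80 = 370
  disc 2: 280 + 70 + 40 = 390
  disc 3: 270 + 70 + 50 = 390
  disc 4: 270 + 70 = 340
  disc 5: 60 = 60
No arrangement into 4 discs stays within capacity, so 5 is optimal.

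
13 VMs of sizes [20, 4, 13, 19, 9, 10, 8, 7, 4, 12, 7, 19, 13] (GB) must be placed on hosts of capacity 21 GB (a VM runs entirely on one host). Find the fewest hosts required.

8

Total = 20 + 19 + 19 + 13 + 13 + 12 + 10 + 9 + 8 + 7 + 7 + 4 + 4 = 145 GB.
Lower bound: ⌈145/21⌉ = 7 hosts.
A packing using 8 hosts:
  host 1: 20 = 20
  host 2: 19 = 19
  host 3: 19 = 19
  host 4: 13 + 8 = 21
  host 5: 13 + 7 = 20
  host 6: 12 + 9 = 21
  host 7: 10 + 7 + 4 = 21
  host 8: 4 = 4
No arrangement into 7 hosts stays within capacity, so 8 is optimal.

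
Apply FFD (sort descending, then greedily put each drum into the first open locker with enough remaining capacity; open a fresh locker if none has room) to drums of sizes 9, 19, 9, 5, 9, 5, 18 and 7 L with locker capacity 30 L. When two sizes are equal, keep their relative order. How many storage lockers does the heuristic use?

3

Sorted descending: 19, 18, 9, 9, 9, 7, 5, 5.
  19 → locker 1 (new)  [load 19/30]
  18 → locker 2 (new)  [load 18/30]
  9 → locker 1  [load 28/30]
  9 → locker 2  [load 27/30]
  9 → locker 3 (new)  [load 9/30]
  7 → locker 3  [load 16/30]
  5 → locker 3  [load 21/30]
  5 → locker 3  [load 26/30]
3 storage lockers opened.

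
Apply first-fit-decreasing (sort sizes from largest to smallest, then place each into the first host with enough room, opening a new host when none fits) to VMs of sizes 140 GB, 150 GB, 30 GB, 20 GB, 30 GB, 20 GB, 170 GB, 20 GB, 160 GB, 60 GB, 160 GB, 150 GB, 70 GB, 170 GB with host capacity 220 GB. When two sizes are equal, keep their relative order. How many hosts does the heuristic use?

7

Sorted descending: 170, 170, 160, 160, 150, 150, 140, 70, 60, 30, 30, 20, 20, 20.
  170 → host 1 (new)  [load 170/220]
  170 → host 2 (new)  [load 170/220]
  160 → host 3 (new)  [load 160/220]
  160 → host 4 (new)  [load 160/220]
  150 → host 5 (new)  [load 150/220]
  150 → host 6 (new)  [load 150/220]
  140 → host 7 (new)  [load 140/220]
  70 → host 5  [load 220/220]
  60 → host 3  [load 220/220]
  30 → host 1  [load 200/220]
  30 → host 2  [load 200/220]
  20 → host 1  [load 220/220]
  20 → host 2  [load 220/220]
  20 → host 4  [load 180/220]
7 hosts opened.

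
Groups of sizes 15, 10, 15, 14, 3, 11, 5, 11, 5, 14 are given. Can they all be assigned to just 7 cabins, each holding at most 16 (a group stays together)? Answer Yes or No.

Yes

A valid assignment using 7 cabins:
  cabin 1: 15 = 15
  cabin 2: 15 = 15
  cabin 3: 14 = 14
  cabin 4: 14 = 14
  cabin 5: 11 + 5 = 16
  cabin 6: 11 + 5 = 16
  cabin 7: 10 + 3 = 13
Every load is within 16, so 7 cabins suffice.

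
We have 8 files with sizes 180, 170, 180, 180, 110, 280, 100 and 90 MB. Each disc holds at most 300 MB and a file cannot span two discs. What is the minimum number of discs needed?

Total = 280 + 180 + 180 + 180 + 170 + 110 + 100 + 90 = 1290 MB.
Lower bound: ⌈1290/300⌉ = 5 discs.
A packing using 5 discs:
  disc 1: 280 = 280
  disc 2: 180 + 110 = 290
  disc 3: 180 + 100 = 280
  disc 4: 180 + 90 = 270
  disc 5: 170 = 170
This matches the lower bound, so 5 is optimal.

5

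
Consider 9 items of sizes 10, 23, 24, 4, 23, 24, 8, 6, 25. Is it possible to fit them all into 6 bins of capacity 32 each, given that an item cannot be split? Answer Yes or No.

Yes

A valid assignment using 6 bins:
  bin 1: 25 + 6 = 31
  bin 2: 24 + 8 = 32
  bin 3: 24 + 4 = 28
  bin 4: 23 = 23
  bin 5: 23 = 23
  bin 6: 10 = 10
Every load is within 32, so 6 bins suffice.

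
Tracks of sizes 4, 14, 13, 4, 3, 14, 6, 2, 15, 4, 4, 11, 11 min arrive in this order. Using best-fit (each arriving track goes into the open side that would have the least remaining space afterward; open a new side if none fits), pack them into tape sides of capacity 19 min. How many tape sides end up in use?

  4 → side 1 (new)  [load 4/19]
  14 → side 1  [load 18/19]
  13 → side 2 (new)  [load 13/19]
  4 → side 2  [load 17/19]
  3 → side 3 (new)  [load 3/19]
  14 → side 3  [load 17/19]
  6 → side 4 (new)  [load 6/19]
  2 → side 2  [load 19/19]
  15 → side 5 (new)  [load 15/19]
  4 → side 5  [load 19/19]
  4 → side 4  [load 10/19]
  11 → side 6 (new)  [load 11/19]
  11 → side 7 (new)  [load 11/19]
7 tape sides opened.

7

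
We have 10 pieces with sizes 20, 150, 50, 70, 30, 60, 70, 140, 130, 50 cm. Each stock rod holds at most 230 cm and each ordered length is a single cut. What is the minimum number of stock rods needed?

Total = 150 + 140 + 130 + 70 + 70 + 60 + 50 + 50 + 30 + 20 = 770 cm.
Lower bound: ⌈770/230⌉ = 4 stock rods.
A packing using 4 stock rods:
  stock rod 1: 150 + 70 = 220
  stock rod 2: 140 + 70 + 20 = 230
  stock rod 3: 130 + 60 + 30 = 220
  stock rod 4: 50 + 50 = 100
This matches the lower bound, so 4 is optimal.

4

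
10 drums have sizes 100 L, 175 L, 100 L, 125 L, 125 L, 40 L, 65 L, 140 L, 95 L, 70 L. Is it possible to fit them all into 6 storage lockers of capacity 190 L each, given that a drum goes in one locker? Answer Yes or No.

Total = 1035 L; ⌈1035/190⌉ = 6.
The bound of 6 does not rule out 6, but exhaustive search shows no assignment into 6 storage lockers of capacity 190 L exists — the minimum is 7.

No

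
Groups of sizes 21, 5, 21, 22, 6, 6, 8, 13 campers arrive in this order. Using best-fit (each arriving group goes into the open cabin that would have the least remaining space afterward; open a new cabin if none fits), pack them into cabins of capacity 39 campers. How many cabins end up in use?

  21 → cabin 1 (new)  [load 21/39]
  5 → cabin 1  [load 26/39]
  21 → cabin 2 (new)  [load 21/39]
  22 → cabin 3 (new)  [load 22/39]
  6 → cabin 1  [load 32/39]
  6 → cabin 1  [load 38/39]
  8 → cabin 3  [load 30/39]
  13 → cabin 2  [load 34/39]
3 cabins opened.

3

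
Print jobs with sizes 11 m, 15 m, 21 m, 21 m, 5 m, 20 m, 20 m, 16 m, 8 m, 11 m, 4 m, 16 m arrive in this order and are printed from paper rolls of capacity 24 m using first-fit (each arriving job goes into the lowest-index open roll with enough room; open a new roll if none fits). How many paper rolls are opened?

  11 → roll 1 (new)  [load 11/24]
  15 → roll 2 (new)  [load 15/24]
  21 → roll 3 (new)  [load 21/24]
  21 → roll 4 (new)  [load 21/24]
  5 → roll 1  [load 16/24]
  20 → roll 5 (new)  [load 20/24]
  20 → roll 6 (new)  [load 20/24]
  16 → roll 7 (new)  [load 16/24]
  8 → roll 1  [load 24/24]
  11 → roll 8 (new)  [load 11/24]
  4 → roll 2  [load 19/24]
  16 → roll 9 (new)  [load 16/24]
9 paper rolls opened.

9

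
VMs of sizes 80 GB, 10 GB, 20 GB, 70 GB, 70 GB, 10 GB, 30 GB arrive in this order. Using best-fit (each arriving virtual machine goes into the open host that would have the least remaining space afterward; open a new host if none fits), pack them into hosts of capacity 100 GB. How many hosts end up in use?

3

  80 → host 1 (new)  [load 80/100]
  10 → host 1  [load 90/100]
  20 → host 2 (new)  [load 20/100]
  70 → host 2  [load 90/100]
  70 → host 3 (new)  [load 70/100]
  10 → host 1  [load 100/100]
  30 → host 3  [load 100/100]
3 hosts opened.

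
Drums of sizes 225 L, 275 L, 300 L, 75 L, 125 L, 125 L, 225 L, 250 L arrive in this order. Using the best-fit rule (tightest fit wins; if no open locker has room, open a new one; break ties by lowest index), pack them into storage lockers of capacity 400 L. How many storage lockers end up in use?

  225 → locker 1 (new)  [load 225/400]
  275 → locker 2 (new)  [load 275/400]
  300 → locker 3 (new)  [load 300/400]
  75 → locker 3  [load 375/400]
  125 → locker 2  [load 400/400]
  125 → locker 1  [load 350/400]
  225 → locker 4 (new)  [load 225/400]
  250 → locker 5 (new)  [load 250/400]
5 storage lockers opened.

5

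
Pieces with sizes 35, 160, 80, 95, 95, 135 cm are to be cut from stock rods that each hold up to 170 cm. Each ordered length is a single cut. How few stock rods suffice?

5

Total = 160 + 135 + 95 + 95 + 80 + 35 = 600 cm.
Lower bound: ⌈600/170⌉ = 4 stock rods.
A packing using 5 stock rods:
  stock rod 1: 160 = 160
  stock rod 2: 135 + 35 = 170
  stock rod 3: 95 = 95
  stock rod 4: 95 = 95
  stock rod 5: 80 = 80
No arrangement into 4 stock rods stays within capacity, so 5 is optimal.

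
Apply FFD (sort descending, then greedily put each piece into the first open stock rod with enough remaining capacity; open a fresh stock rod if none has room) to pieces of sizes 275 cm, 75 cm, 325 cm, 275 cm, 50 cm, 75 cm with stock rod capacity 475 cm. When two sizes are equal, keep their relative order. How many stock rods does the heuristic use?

Sorted descending: 325, 275, 275, 75, 75, 50.
  325 → stock rod 1 (new)  [load 325/475]
  275 → stock rod 2 (new)  [load 275/475]
  275 → stock rod 3 (new)  [load 275/475]
  75 → stock rod 1  [load 400/475]
  75 → stock rod 1  [load 475/475]
  50 → stock rod 2  [load 325/475]
3 stock rods opened.

3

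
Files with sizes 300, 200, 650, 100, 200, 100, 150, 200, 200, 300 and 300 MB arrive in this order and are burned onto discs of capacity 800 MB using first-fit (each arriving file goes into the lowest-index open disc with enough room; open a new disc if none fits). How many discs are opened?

  300 → disc 1 (new)  [load 300/800]
  200 → disc 1  [load 500/800]
  650 → disc 2 (new)  [load 650/800]
  100 → disc 1  [load 600/800]
  200 → disc 1  [load 800/800]
  100 → disc 2  [load 750/800]
  150 → disc 3 (new)  [load 150/800]
  200 → disc 3  [load 350/800]
  200 → disc 3  [load 550/800]
  300 → disc 4 (new)  [load 300/800]
  300 → disc 4  [load 600/800]
4 discs opened.

4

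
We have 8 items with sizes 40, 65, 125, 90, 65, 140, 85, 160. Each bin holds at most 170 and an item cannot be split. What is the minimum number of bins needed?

Total = 160 + 140 + 125 + 90 + 85 + 65 + 65 + 40 = 770.
Lower bound: ⌈770/170⌉ = 5 bins.
A packing using 5 bins:
  bin 1: 160 = 160
  bin 2: 140 = 140
  bin 3: 125 + 40 = 165
  bin 4: 90 + 65 = 155
  bin 5: 85 + 65 = 150
This matches the lower bound, so 5 is optimal.

5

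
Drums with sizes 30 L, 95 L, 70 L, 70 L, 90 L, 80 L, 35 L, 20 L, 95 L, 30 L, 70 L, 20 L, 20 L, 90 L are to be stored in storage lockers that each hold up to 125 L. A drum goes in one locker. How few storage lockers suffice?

Total = 95 + 95 + 90 + 90 + 80 + 70 + 70 + 70 + 35 + 30 + 30 + 20 + 20 + 20 = 815 L.
Lower bound: ⌈815/125⌉ = 7 storage lockers.
Also, 8 drums each exceed 125/2 L, and no two of those can share a locker, so at least 8 storage lockers are needed.
A packing using 8 storage lockers:
  locker 1: 95 + 30 = 125
  locker 2: 95 + 30 = 125
  locker 3: 90 + 35 = 125
  locker 4: 90 + 20 = 110
  locker 5: 80 + 20 + 20 = 120
  locker 6: 70 = 70
  locker 7: 70 = 70
  locker 8: 70 = 70
This matches the lower bound, so 8 is optimal.

8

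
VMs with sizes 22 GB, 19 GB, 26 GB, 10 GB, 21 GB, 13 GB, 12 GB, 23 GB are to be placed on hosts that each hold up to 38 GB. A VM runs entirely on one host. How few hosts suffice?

Total = 26 + 23 + 22 + 21 + 19 + 13 + 12 + 10 = 146 GB.
Lower bound: ⌈146/38⌉ = 4 hosts.
A packing using 5 hosts:
  host 1: 26 + 12 = 38
  host 2: 23 + 13 = 36
  host 3: 22 + 10 = 32
  host 4: 21 = 21
  host 5: 19 = 19
No arrangement into 4 hosts stays within capacity, so 5 is optimal.

5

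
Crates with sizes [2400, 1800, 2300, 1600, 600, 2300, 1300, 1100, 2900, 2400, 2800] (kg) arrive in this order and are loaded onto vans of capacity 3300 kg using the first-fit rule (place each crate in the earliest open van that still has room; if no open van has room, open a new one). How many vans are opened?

8

  2400 → van 1 (new)  [load 2400/3300]
  1800 → van 2 (new)  [load 1800/3300]
  2300 → van 3 (new)  [load 2300/3300]
  1600 → van 4 (new)  [load 1600/3300]
  600 → van 1  [load 3000/3300]
  2300 → van 5 (new)  [load 2300/3300]
  1300 → van 2  [load 3100/3300]
  1100 → van 4  [load 2700/3300]
  2900 → van 6 (new)  [load 2900/3300]
  2400 → van 7 (new)  [load 2400/3300]
  2800 → van 8 (new)  [load 2800/3300]
8 vans opened.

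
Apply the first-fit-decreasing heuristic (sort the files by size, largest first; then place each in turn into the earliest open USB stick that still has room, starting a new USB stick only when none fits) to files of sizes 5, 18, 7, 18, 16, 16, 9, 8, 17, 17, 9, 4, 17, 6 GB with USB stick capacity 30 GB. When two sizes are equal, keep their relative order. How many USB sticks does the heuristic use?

7

Sorted descending: 18, 18, 17, 17, 17, 16, 16, 9, 9, 8, 7, 6, 5, 4.
  18 → USB stick 1 (new)  [load 18/30]
  18 → USB stick 2 (new)  [load 18/30]
  17 → USB stick 3 (new)  [load 17/30]
  17 → USB stick 4 (new)  [load 17/30]
  17 → USB stick 5 (new)  [load 17/30]
  16 → USB stick 6 (new)  [load 16/30]
  16 → USB stick 7 (new)  [load 16/30]
  9 → USB stick 1  [load 27/30]
  9 → USB stick 2  [load 27/30]
  8 → USB stick 3  [load 25/30]
  7 → USB stick 4  [load 24/30]
  6 → USB stick 4  [load 30/30]
  5 → USB stick 3  [load 30/30]
  4 → USB stick 5  [load 21/30]
7 USB sticks opened.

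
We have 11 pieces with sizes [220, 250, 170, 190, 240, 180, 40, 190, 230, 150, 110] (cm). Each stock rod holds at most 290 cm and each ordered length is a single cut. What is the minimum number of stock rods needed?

9

Total = 250 + 240 + 230 + 220 + 190 + 190 + 180 + 170 + 150 + 110 + 40 = 1970 cm.
Lower bound: ⌈1970/290⌉ = 7 stock rods.
Also, 9 pieces each exceed 145 cm, and no two of those can share a stock rod, so at least 9 stock rods are needed.
A packing using 9 stock rods:
  stock rod 1: 250 + 40 = 290
  stock rod 2: 240 = 240
  stock rod 3: 230 = 230
  stock rod 4: 220 = 220
  stock rod 5: 190 = 190
  stock rod 6: 190 = 190
  stock rod 7: 180 + 110 = 290
  stock rod 8: 170 = 170
  stock rod 9: 150 = 150
This matches the lower bound, so 9 is optimal.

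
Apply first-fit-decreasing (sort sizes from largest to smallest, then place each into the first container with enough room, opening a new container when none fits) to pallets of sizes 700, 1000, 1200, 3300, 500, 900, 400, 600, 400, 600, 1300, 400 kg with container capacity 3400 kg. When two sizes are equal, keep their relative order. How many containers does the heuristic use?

Sorted descending: 3300, 1300, 1200, 1000, 900, 700, 600, 600, 500, 400, 400, 400.
  3300 → container 1 (new)  [load 3300/3400]
  1300 → container 2 (new)  [load 1300/3400]
  1200 → container 2  [load 2500/3400]
  1000 → container 3 (new)  [load 1000/3400]
  900 → container 2  [load 3400/3400]
  700 → container 3  [load 1700/3400]
  600 → container 3  [load 2300/3400]
  600 → container 3  [load 2900/3400]
  500 → container 3  [load 3400/3400]
  400 → container 4 (new)  [load 400/3400]
  400 → container 4  [load 800/3400]
  400 → container 4  [load 1200/3400]
4 containers opened.

4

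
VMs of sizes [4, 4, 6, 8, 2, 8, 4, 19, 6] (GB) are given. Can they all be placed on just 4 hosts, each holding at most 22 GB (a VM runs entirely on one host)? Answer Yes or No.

Yes

A valid assignment using 3 hosts:
  host 1: 19 + 2 = 21
  host 2: 8 + 8 + 6 = 22
  host 3: 6 + 4 + 4 + 4 = 18
That uses only 3 ≤ 4, so 4 hosts are enough.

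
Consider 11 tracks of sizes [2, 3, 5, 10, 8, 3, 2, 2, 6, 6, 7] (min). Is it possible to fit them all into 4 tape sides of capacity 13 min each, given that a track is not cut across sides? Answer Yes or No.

No

Total = 54 min; ⌈54/13⌉ = 5.
At least 5 tape sides are required, but only 4 are allowed.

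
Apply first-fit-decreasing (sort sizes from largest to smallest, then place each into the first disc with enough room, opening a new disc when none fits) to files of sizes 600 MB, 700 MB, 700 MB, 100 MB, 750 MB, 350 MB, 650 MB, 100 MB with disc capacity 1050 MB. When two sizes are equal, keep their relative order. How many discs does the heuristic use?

Sorted descending: 750, 700, 700, 650, 600, 350, 100, 100.
  750 → disc 1 (new)  [load 750/1050]
  700 → disc 2 (new)  [load 700/1050]
  700 → disc 3 (new)  [load 700/1050]
  650 → disc 4 (new)  [load 650/1050]
  600 → disc 5 (new)  [load 600/1050]
  350 → disc 2  [load 1050/1050]
  100 → disc 1  [load 850/1050]
  100 → disc 1  [load 950/1050]
5 discs opened.

5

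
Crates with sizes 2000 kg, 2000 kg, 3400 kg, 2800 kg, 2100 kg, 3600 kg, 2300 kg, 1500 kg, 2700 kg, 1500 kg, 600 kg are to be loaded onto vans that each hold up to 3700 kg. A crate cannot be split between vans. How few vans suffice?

Total = 3600 + 3400 + 2800 + 2700 + 2300 + 2100 + 2000 + 2000 + 1500 + 1500 + 600 = 24500 kg.
Lower bound: ⌈24500/3700⌉ = 7 vans.
Also, 8 crates each exceed 1850 kg, and no two of those can share a van, so at least 8 vans are needed.
A packing using 8 vans:
  van 1: 3600 = 3600
  van 2: 3400 = 3400
  van 3: 2800 + 600 = 3400
  van 4: 2700 = 2700
  van 5: 2300 = 2300
  van 6: 2100 + 1500 = 3600
  van 7: 2000 + 1500 = 3500
  van 8: 2000 = 2000
This matches the lower bound, so 8 is optimal.

8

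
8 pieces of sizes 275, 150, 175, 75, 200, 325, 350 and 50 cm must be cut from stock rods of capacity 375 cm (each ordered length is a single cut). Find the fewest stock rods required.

Total = 350 + 325 + 275 + 200 + 175 + 150 + 75 + 50 = 1600 cm.
Lower bound: ⌈1600/375⌉ = 5 stock rods.
A packing using 5 stock rods:
  stock rod 1: 350 = 350
  stock rod 2: 325 + 50 = 375
  stock rod 3: 275 + 75 = 350
  stock rod 4: 200 + 175 = 375
  stock rod 5: 150 = 150
This matches the lower bound, so 5 is optimal.

5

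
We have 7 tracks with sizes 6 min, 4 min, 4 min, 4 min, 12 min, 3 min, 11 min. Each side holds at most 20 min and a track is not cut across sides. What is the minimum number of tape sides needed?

3

Total = 12 + 11 + 6 + 4 + 4 + 4 + 3 = 44 min.
Lower bound: ⌈44/20⌉ = 3 tape sides.
A packing using 3 tape sides:
  side 1: 12 + 6 = 18
  side 2: 11 + 4 + 4 = 19
  side 3: 4 + 3 = 7
This matches the lower bound, so 3 is optimal.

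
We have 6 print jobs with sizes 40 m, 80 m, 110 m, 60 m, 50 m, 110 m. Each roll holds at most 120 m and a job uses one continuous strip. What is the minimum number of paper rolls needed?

Total = 110 + 110 + 80 + 60 + 50 + 40 = 450 m.
Lower bound: ⌈450/120⌉ = 4 paper rolls.
A packing using 4 paper rolls:
  roll 1: 110 = 110
  roll 2: 110 = 110
  roll 3: 80 + 40 = 120
  roll 4: 60 + 50 = 110
This matches the lower bound, so 4 is optimal.

4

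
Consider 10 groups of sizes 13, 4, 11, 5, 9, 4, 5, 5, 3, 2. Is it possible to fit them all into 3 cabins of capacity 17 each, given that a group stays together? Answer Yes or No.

No

Total = 61; ⌈61/17⌉ = 4.
At least 4 cabins are required, but only 3 are allowed.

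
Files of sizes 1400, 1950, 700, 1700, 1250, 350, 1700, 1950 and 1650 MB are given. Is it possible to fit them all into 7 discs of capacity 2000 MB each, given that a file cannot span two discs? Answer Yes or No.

Yes

A valid assignment using 7 discs:
  disc 1: 1950 = 1950
  disc 2: 1950 = 1950
  disc 3: 1700 = 1700
  disc 4: 1700 = 1700
  disc 5: 1650 + 350 = 2000
  disc 6: 1400 = 1400
  disc 7: 1250 + 700 = 1950
Every load is within 2000 MB, so 7 discs suffice.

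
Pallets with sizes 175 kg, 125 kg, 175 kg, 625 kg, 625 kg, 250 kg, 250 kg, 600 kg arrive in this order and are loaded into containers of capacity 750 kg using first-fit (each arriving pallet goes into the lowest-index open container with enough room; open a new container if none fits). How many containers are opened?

5

  175 → container 1 (new)  [load 175/750]
  125 → container 1  [load 300/750]
  175 → container 1  [load 475/750]
  625 → container 2 (new)  [load 625/750]
  625 → container 3 (new)  [load 625/750]
  250 → container 1  [load 725/750]
  250 → container 4 (new)  [load 250/750]
  600 → container 5 (new)  [load 600/750]
5 containers opened.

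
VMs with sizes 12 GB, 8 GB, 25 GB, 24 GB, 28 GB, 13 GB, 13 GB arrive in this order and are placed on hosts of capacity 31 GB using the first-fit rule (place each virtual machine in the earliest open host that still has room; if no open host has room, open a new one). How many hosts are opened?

5

  12 → host 1 (new)  [load 12/31]
  8 → host 1  [load 20/31]
  25 → host 2 (new)  [load 25/31]
  24 → host 3 (new)  [load 24/31]
  28 → host 4 (new)  [load 28/31]
  13 → host 5 (new)  [load 13/31]
  13 → host 5  [load 26/31]
5 hosts opened.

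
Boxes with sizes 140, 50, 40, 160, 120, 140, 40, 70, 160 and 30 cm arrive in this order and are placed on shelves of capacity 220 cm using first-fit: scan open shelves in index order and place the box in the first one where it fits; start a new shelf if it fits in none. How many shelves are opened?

  140 → shelf 1 (new)  [load 140/220]
  50 → shelf 1  [load 190/220]
  40 → shelf 2 (new)  [load 40/220]
  160 → shelf 2  [load 200/220]
  120 → shelf 3 (new)  [load 120/220]
  140 → shelf 4 (new)  [load 140/220]
  40 → shelf 3  [load 160/220]
  70 → shelf 4  [load 210/220]
  160 → shelf 5 (new)  [load 160/220]
  30 → shelf 1  [load 220/220]
5 shelves opened.

5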